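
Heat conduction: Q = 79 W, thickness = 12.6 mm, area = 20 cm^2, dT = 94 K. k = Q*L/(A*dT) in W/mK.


k = 79*12.6/1000/(20/10000*94) = 5.29 W/mK

5.29


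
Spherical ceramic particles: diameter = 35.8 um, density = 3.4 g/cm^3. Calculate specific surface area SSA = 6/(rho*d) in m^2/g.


SSA = 6 / (3.4 * 35.8) = 0.049 m^2/g

0.049


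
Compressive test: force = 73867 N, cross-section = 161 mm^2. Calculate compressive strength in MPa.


CS = 73867 / 161 = 458.8 MPa

458.8


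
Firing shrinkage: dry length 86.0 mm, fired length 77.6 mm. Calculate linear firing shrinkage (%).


FS = (86.0 - 77.6) / 86.0 * 100 = 9.77%

9.77


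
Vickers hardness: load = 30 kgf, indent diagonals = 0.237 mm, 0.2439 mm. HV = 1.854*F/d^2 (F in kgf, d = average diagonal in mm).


d_avg = (0.237+0.2439)/2 = 0.24045 mm
HV = 1.854*30/0.24045^2 = 962

962


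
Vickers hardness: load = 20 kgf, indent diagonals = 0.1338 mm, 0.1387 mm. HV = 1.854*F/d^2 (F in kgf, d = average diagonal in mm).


d_avg = (0.1338+0.1387)/2 = 0.13625 mm
HV = 1.854*20/0.13625^2 = 1997

1997


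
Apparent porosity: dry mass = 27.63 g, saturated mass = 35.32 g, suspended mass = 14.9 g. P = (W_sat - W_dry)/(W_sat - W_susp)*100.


P = (35.32 - 27.63) / (35.32 - 14.9) * 100 = 7.69 / 20.42 * 100 = 37.7%

37.7


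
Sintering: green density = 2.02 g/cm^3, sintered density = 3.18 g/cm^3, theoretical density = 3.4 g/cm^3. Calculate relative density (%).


Relative = 3.18 / 3.4 * 100 = 93.5%

93.5


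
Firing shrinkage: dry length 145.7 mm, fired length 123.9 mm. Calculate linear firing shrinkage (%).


FS = (145.7 - 123.9) / 145.7 * 100 = 14.96%

14.96


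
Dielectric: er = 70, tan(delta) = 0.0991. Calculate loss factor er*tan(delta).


Loss = 70 * 0.0991 = 6.937

6.937


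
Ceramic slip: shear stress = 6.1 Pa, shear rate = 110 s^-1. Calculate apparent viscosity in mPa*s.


eta = tau/gamma * 1000 = 6.1/110 * 1000 = 55.5 mPa*s

55.5


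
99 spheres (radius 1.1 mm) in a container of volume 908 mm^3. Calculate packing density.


V_sphere = 4/3*pi*1.1^3 = 5.5753 mm^3
Total V = 99*5.5753 = 551.9547 mm^3
PD = 551.9547 / 908 = 0.608

0.608


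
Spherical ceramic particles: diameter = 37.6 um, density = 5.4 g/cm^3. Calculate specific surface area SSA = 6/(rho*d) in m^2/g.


SSA = 6 / (5.4 * 37.6) = 0.03 m^2/g

0.03


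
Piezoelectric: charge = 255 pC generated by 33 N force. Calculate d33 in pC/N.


d33 = 255 / 33 = 7.7 pC/N

7.7


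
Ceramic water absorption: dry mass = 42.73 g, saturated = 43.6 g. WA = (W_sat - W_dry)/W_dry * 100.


WA = (43.6 - 42.73) / 42.73 * 100 = 2.04%

2.04


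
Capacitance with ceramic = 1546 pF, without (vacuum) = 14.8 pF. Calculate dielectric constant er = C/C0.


er = 1546 / 14.8 = 104.46

104.46


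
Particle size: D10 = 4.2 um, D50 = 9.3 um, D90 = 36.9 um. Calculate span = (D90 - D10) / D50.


Span = (36.9 - 4.2) / 9.3 = 32.7 / 9.3 = 3.516

3.516


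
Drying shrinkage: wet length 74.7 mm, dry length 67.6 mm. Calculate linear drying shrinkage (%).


DS = (74.7 - 67.6) / 74.7 * 100 = 9.5%

9.5


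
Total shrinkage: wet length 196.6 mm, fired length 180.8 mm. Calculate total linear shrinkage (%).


TS = (196.6 - 180.8) / 196.6 * 100 = 8.04%

8.04


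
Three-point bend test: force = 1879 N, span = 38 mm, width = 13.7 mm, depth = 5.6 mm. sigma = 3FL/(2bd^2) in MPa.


sigma = 3*1879*38/(2*13.7*5.6^2) = 249.3 MPa

249.3


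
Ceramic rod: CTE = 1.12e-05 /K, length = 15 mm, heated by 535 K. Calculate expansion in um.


dL = 1.12e-05 * 15 * 535 * 1000 = 89.88 um

89.88


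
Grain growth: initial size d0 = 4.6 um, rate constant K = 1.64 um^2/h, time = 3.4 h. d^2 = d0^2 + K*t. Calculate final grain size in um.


d^2 = 4.6^2 + 1.64*3.4 = 26.736
d = sqrt(26.736) = 5.17 um

5.17


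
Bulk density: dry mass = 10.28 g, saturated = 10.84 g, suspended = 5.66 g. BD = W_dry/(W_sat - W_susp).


BD = 10.28 / (10.84 - 5.66) = 10.28 / 5.18 = 1.985 g/cm^3

1.985


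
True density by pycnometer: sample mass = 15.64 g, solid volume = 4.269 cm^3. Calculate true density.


TD = 15.64 / 4.269 = 3.664 g/cm^3

3.664


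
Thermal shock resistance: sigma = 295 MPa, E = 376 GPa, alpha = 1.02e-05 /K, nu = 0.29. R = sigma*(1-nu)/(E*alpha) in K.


R = 295*(1-0.29)/(376*1000*1.02e-05) = 55 K

55


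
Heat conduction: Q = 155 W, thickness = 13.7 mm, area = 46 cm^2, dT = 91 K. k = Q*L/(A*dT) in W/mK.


k = 155*13.7/1000/(46/10000*91) = 5.07 W/mK

5.07


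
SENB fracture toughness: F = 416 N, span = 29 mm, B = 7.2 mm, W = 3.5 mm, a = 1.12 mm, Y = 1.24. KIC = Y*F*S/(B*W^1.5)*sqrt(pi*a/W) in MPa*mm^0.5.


KIC = 1.24*416*29/(7.2*3.5^1.5)*sqrt(pi*1.12/3.5) = 318.15

318.15


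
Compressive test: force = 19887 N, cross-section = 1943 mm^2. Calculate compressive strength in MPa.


CS = 19887 / 1943 = 10.2 MPa

10.2


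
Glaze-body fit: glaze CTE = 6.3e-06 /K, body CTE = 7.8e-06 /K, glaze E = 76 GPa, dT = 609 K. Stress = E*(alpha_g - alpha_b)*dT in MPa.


Stress = 76*1000*(6.3e-06 - 7.8e-06)*609 = -69.4 MPa

-69.4


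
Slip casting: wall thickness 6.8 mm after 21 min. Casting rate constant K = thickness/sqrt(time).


K = 6.8 / sqrt(21) = 6.8 / 4.5826 = 1.484 mm/min^0.5

1.484


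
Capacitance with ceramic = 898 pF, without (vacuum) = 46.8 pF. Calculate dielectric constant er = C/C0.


er = 898 / 46.8 = 19.19

19.19


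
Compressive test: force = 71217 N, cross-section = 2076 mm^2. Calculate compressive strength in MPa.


CS = 71217 / 2076 = 34.3 MPa

34.3


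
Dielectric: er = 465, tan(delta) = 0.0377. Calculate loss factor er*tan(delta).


Loss = 465 * 0.0377 = 17.531

17.531


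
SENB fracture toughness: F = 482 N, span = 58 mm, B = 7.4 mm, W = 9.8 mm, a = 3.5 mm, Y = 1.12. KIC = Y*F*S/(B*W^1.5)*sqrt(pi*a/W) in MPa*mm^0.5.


KIC = 1.12*482*58/(7.4*9.8^1.5)*sqrt(pi*3.5/9.8) = 146.09

146.09


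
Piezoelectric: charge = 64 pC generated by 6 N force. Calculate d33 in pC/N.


d33 = 64 / 6 = 10.7 pC/N

10.7


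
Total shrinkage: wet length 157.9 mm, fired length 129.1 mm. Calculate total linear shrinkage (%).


TS = (157.9 - 129.1) / 157.9 * 100 = 18.24%

18.24


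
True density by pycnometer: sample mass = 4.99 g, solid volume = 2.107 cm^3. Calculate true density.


TD = 4.99 / 2.107 = 2.368 g/cm^3

2.368


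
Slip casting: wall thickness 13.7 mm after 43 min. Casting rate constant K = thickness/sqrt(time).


K = 13.7 / sqrt(43) = 13.7 / 6.5574 = 2.089 mm/min^0.5

2.089


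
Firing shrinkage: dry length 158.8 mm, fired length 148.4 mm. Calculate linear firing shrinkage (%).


FS = (158.8 - 148.4) / 158.8 * 100 = 6.55%

6.55


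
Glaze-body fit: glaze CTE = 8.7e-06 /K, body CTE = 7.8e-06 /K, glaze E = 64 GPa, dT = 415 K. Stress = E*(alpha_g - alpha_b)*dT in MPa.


Stress = 64*1000*(8.7e-06 - 7.8e-06)*415 = 23.9 MPa

23.9


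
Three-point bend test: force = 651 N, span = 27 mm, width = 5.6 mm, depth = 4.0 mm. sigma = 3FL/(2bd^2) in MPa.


sigma = 3*651*27/(2*5.6*4.0^2) = 294.3 MPa

294.3


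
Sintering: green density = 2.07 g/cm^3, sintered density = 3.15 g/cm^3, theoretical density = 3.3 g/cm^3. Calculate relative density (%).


Relative = 3.15 / 3.3 * 100 = 95.5%

95.5


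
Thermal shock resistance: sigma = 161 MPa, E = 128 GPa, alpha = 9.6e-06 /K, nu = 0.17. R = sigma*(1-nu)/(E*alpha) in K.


R = 161*(1-0.17)/(128*1000*9.6e-06) = 109 K

109


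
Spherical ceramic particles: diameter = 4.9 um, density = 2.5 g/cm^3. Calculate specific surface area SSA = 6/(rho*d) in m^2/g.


SSA = 6 / (2.5 * 4.9) = 0.49 m^2/g

0.49


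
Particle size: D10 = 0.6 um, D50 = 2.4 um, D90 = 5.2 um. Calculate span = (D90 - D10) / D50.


Span = (5.2 - 0.6) / 2.4 = 4.6 / 2.4 = 1.917

1.917


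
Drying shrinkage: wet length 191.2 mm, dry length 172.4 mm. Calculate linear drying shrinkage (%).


DS = (191.2 - 172.4) / 191.2 * 100 = 9.83%

9.83


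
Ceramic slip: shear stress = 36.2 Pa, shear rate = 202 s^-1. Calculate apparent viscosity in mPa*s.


eta = tau/gamma * 1000 = 36.2/202 * 1000 = 179.2 mPa*s

179.2


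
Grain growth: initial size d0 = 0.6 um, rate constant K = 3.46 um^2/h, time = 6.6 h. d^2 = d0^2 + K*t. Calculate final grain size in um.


d^2 = 0.6^2 + 3.46*6.6 = 23.196
d = sqrt(23.196) = 4.82 um

4.82


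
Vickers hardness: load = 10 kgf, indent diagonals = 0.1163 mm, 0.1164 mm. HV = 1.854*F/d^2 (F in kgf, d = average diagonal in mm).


d_avg = (0.1163+0.1164)/2 = 0.11635 mm
HV = 1.854*10/0.11635^2 = 1370

1370


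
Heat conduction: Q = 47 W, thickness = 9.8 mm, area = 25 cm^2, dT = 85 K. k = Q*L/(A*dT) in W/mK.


k = 47*9.8/1000/(25/10000*85) = 2.17 W/mK

2.17


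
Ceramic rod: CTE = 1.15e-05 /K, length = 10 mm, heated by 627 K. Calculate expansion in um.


dL = 1.15e-05 * 10 * 627 * 1000 = 72.105 um

72.105


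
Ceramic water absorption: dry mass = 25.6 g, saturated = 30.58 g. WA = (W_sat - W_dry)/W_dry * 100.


WA = (30.58 - 25.6) / 25.6 * 100 = 19.45%

19.45


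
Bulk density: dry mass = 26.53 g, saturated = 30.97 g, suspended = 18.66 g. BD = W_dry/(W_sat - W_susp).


BD = 26.53 / (30.97 - 18.66) = 26.53 / 12.31 = 2.155 g/cm^3

2.155


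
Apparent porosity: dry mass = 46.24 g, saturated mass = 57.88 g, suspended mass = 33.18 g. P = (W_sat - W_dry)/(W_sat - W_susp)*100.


P = (57.88 - 46.24) / (57.88 - 33.18) * 100 = 11.64 / 24.7 * 100 = 47.1%

47.1


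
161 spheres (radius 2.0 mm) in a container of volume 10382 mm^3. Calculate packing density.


V_sphere = 4/3*pi*2.0^3 = 33.5103 mm^3
Total V = 161*33.5103 = 5395.1583 mm^3
PD = 5395.1583 / 10382 = 0.52

0.52


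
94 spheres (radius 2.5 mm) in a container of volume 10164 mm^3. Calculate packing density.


V_sphere = 4/3*pi*2.5^3 = 65.4498 mm^3
Total V = 94*65.4498 = 6152.2812 mm^3
PD = 6152.2812 / 10164 = 0.605

0.605


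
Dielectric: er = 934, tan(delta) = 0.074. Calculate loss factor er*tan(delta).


Loss = 934 * 0.074 = 69.116

69.116


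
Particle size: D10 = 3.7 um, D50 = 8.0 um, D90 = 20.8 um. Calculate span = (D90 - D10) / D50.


Span = (20.8 - 3.7) / 8.0 = 17.1 / 8.0 = 2.138

2.138


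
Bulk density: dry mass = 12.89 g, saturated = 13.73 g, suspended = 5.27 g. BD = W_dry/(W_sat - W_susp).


BD = 12.89 / (13.73 - 5.27) = 12.89 / 8.46 = 1.524 g/cm^3

1.524


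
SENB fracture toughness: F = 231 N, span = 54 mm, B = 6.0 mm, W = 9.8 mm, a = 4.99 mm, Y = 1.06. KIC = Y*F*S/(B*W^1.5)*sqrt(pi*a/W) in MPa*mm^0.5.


KIC = 1.06*231*54/(6.0*9.8^1.5)*sqrt(pi*4.99/9.8) = 90.85

90.85


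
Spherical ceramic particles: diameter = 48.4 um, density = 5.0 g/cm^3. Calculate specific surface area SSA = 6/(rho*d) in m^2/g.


SSA = 6 / (5.0 * 48.4) = 0.025 m^2/g

0.025


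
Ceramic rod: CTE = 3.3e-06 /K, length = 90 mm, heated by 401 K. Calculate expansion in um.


dL = 3.3e-06 * 90 * 401 * 1000 = 119.097 um

119.097


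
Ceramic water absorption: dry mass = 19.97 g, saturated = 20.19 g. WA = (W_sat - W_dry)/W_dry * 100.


WA = (20.19 - 19.97) / 19.97 * 100 = 1.1%

1.1


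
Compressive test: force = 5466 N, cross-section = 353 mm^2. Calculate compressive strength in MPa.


CS = 5466 / 353 = 15.5 MPa

15.5


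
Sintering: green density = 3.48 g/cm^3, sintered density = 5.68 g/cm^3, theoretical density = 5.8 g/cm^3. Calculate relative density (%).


Relative = 5.68 / 5.8 * 100 = 97.9%

97.9


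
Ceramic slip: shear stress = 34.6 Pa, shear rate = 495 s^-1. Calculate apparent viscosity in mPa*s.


eta = tau/gamma * 1000 = 34.6/495 * 1000 = 69.9 mPa*s

69.9


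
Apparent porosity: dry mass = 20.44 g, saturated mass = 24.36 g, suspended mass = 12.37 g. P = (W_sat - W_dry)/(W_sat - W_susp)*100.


P = (24.36 - 20.44) / (24.36 - 12.37) * 100 = 3.92 / 11.99 * 100 = 32.7%

32.7


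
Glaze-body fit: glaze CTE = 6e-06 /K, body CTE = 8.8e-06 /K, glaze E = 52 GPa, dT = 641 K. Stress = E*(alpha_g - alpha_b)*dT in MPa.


Stress = 52*1000*(6e-06 - 8.8e-06)*641 = -93.3 MPa

-93.3


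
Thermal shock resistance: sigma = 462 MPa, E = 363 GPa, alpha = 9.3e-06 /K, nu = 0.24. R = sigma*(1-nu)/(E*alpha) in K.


R = 462*(1-0.24)/(363*1000*9.3e-06) = 104 K

104


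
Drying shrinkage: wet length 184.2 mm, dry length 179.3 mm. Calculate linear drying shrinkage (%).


DS = (184.2 - 179.3) / 184.2 * 100 = 2.66%

2.66


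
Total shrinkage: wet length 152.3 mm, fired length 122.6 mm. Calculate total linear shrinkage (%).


TS = (152.3 - 122.6) / 152.3 * 100 = 19.5%

19.5


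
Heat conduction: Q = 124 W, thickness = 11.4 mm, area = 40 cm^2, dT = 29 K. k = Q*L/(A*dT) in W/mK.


k = 124*11.4/1000/(40/10000*29) = 12.19 W/mK

12.19


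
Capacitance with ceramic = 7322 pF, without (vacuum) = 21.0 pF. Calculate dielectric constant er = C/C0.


er = 7322 / 21.0 = 348.67

348.67


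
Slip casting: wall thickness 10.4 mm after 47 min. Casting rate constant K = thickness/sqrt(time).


K = 10.4 / sqrt(47) = 10.4 / 6.8557 = 1.517 mm/min^0.5

1.517


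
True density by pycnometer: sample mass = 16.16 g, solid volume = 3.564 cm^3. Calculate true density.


TD = 16.16 / 3.564 = 4.534 g/cm^3

4.534


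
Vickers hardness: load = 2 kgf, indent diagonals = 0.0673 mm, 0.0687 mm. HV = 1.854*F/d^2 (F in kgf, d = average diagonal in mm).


d_avg = (0.0673+0.0687)/2 = 0.068 mm
HV = 1.854*2/0.068^2 = 802

802


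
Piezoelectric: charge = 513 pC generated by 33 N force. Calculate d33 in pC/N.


d33 = 513 / 33 = 15.5 pC/N

15.5


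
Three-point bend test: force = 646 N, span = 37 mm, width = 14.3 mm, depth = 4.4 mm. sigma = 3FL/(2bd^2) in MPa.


sigma = 3*646*37/(2*14.3*4.4^2) = 129.5 MPa

129.5


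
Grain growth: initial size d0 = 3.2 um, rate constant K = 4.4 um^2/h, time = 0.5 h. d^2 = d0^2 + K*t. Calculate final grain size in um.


d^2 = 3.2^2 + 4.4*0.5 = 12.44
d = sqrt(12.44) = 3.53 um

3.53


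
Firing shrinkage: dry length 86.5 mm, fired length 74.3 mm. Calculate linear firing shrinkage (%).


FS = (86.5 - 74.3) / 86.5 * 100 = 14.1%

14.1


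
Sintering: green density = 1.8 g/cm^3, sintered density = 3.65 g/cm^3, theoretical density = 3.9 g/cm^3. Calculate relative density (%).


Relative = 3.65 / 3.9 * 100 = 93.6%

93.6


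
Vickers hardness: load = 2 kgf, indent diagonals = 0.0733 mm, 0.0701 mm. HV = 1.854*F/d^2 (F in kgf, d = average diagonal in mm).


d_avg = (0.0733+0.0701)/2 = 0.0717 mm
HV = 1.854*2/0.0717^2 = 721

721


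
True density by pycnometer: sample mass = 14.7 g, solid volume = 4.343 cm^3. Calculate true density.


TD = 14.7 / 4.343 = 3.385 g/cm^3

3.385


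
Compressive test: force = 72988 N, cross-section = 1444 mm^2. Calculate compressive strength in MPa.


CS = 72988 / 1444 = 50.5 MPa

50.5


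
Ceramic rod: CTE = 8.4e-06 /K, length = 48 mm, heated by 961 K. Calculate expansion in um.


dL = 8.4e-06 * 48 * 961 * 1000 = 387.475 um

387.475


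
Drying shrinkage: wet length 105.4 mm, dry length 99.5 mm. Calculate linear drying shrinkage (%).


DS = (105.4 - 99.5) / 105.4 * 100 = 5.6%

5.6


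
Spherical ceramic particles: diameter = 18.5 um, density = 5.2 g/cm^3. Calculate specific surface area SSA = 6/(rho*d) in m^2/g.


SSA = 6 / (5.2 * 18.5) = 0.062 m^2/g

0.062


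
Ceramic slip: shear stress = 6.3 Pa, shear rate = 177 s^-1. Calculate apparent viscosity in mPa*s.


eta = tau/gamma * 1000 = 6.3/177 * 1000 = 35.6 mPa*s

35.6


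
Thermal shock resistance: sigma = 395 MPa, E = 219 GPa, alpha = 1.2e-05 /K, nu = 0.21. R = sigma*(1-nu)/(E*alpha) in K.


R = 395*(1-0.21)/(219*1000*1.2e-05) = 119 K

119


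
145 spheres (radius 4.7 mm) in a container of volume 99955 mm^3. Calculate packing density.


V_sphere = 4/3*pi*4.7^3 = 434.8928 mm^3
Total V = 145*434.8928 = 63059.456 mm^3
PD = 63059.456 / 99955 = 0.631

0.631


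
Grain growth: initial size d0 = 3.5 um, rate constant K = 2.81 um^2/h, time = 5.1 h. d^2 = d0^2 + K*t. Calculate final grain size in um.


d^2 = 3.5^2 + 2.81*5.1 = 26.581
d = sqrt(26.581) = 5.16 um

5.16


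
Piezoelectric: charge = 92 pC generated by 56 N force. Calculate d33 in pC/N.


d33 = 92 / 56 = 1.6 pC/N

1.6


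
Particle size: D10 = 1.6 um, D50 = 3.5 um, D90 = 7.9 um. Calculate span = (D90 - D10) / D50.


Span = (7.9 - 1.6) / 3.5 = 6.3 / 3.5 = 1.8

1.8


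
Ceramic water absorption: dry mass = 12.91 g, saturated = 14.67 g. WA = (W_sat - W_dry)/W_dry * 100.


WA = (14.67 - 12.91) / 12.91 * 100 = 13.63%

13.63


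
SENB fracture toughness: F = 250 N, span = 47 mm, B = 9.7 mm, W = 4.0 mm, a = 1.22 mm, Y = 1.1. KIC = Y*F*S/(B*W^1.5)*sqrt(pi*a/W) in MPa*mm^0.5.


KIC = 1.1*250*47/(9.7*4.0^1.5)*sqrt(pi*1.22/4.0) = 163.04

163.04


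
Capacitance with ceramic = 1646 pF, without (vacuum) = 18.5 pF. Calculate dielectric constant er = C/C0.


er = 1646 / 18.5 = 88.97

88.97


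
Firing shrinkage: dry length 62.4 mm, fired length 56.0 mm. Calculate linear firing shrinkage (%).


FS = (62.4 - 56.0) / 62.4 * 100 = 10.26%

10.26


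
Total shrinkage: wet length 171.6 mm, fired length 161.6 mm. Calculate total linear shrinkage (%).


TS = (171.6 - 161.6) / 171.6 * 100 = 5.83%

5.83


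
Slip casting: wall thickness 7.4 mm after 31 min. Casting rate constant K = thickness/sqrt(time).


K = 7.4 / sqrt(31) = 7.4 / 5.5678 = 1.329 mm/min^0.5

1.329


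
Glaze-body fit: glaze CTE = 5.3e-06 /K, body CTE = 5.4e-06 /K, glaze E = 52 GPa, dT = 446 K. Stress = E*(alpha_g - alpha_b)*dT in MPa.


Stress = 52*1000*(5.3e-06 - 5.4e-06)*446 = -2.3 MPa

-2.3


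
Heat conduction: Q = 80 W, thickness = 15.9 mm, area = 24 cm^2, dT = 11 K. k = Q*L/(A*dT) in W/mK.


k = 80*15.9/1000/(24/10000*11) = 48.18 W/mK

48.18


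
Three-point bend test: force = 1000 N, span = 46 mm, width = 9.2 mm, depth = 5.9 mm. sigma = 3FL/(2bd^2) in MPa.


sigma = 3*1000*46/(2*9.2*5.9^2) = 215.5 MPa

215.5


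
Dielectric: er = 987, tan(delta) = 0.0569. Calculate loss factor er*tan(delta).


Loss = 987 * 0.0569 = 56.16

56.16


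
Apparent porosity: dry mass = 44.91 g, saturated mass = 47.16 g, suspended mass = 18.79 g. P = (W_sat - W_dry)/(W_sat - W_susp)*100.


P = (47.16 - 44.91) / (47.16 - 18.79) * 100 = 2.25 / 28.37 * 100 = 7.9%

7.9


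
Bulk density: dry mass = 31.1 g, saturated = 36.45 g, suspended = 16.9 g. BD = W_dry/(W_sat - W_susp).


BD = 31.1 / (36.45 - 16.9) = 31.1 / 19.55 = 1.591 g/cm^3

1.591


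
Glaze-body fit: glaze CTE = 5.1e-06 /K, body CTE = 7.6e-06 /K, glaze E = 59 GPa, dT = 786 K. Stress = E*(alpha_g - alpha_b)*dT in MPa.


Stress = 59*1000*(5.1e-06 - 7.6e-06)*786 = -115.9 MPa

-115.9


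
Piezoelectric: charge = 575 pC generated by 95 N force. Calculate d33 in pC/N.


d33 = 575 / 95 = 6.1 pC/N

6.1


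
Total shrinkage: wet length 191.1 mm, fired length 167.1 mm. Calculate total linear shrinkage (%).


TS = (191.1 - 167.1) / 191.1 * 100 = 12.56%

12.56


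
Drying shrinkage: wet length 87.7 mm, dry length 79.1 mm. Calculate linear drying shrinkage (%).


DS = (87.7 - 79.1) / 87.7 * 100 = 9.81%

9.81


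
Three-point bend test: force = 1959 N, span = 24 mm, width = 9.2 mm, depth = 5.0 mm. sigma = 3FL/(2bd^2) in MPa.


sigma = 3*1959*24/(2*9.2*5.0^2) = 306.6 MPa

306.6


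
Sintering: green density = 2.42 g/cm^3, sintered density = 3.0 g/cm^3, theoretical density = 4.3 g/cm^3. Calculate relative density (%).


Relative = 3.0 / 4.3 * 100 = 69.8%

69.8


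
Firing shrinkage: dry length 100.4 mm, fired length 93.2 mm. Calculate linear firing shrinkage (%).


FS = (100.4 - 93.2) / 100.4 * 100 = 7.17%

7.17


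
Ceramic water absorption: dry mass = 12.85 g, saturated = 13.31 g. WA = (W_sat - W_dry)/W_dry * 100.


WA = (13.31 - 12.85) / 12.85 * 100 = 3.58%

3.58


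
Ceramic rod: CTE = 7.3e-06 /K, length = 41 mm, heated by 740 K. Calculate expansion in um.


dL = 7.3e-06 * 41 * 740 * 1000 = 221.482 um

221.482


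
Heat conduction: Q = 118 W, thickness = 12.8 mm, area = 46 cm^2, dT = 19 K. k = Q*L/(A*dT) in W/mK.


k = 118*12.8/1000/(46/10000*19) = 17.28 W/mK

17.28


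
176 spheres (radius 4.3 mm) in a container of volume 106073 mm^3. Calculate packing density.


V_sphere = 4/3*pi*4.3^3 = 333.0381 mm^3
Total V = 176*333.0381 = 58614.7056 mm^3
PD = 58614.7056 / 106073 = 0.553

0.553


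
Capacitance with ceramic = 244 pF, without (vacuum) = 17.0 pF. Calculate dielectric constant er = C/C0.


er = 244 / 17.0 = 14.35

14.35


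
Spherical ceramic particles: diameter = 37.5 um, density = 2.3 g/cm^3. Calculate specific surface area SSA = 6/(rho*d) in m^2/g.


SSA = 6 / (2.3 * 37.5) = 0.07 m^2/g

0.07


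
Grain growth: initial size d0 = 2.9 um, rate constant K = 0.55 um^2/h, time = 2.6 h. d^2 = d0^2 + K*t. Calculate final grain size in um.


d^2 = 2.9^2 + 0.55*2.6 = 9.84
d = sqrt(9.84) = 3.14 um

3.14


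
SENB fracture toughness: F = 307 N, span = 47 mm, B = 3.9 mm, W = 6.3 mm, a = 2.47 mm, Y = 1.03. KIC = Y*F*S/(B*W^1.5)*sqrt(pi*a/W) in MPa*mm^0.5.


KIC = 1.03*307*47/(3.9*6.3^1.5)*sqrt(pi*2.47/6.3) = 267.46

267.46


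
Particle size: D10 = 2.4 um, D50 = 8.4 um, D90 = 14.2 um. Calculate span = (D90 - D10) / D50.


Span = (14.2 - 2.4) / 8.4 = 11.8 / 8.4 = 1.405

1.405


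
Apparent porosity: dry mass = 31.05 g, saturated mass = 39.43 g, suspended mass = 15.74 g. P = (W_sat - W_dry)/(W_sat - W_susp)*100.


P = (39.43 - 31.05) / (39.43 - 15.74) * 100 = 8.38 / 23.69 * 100 = 35.4%

35.4


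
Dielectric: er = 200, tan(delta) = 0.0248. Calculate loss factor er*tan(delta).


Loss = 200 * 0.0248 = 4.96

4.96


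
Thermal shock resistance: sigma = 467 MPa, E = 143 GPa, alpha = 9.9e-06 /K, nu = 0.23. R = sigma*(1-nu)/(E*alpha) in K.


R = 467*(1-0.23)/(143*1000*9.9e-06) = 254 K

254


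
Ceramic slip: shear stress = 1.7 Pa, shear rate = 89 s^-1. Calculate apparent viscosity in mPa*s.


eta = tau/gamma * 1000 = 1.7/89 * 1000 = 19.1 mPa*s

19.1


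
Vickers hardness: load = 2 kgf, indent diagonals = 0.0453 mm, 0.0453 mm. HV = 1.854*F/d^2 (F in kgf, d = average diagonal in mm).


d_avg = (0.0453+0.0453)/2 = 0.0453 mm
HV = 1.854*2/0.0453^2 = 1807

1807


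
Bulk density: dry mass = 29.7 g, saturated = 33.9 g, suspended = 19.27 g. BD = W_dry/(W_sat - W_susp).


BD = 29.7 / (33.9 - 19.27) = 29.7 / 14.63 = 2.03 g/cm^3

2.03


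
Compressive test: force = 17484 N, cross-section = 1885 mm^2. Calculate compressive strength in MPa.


CS = 17484 / 1885 = 9.3 MPa

9.3


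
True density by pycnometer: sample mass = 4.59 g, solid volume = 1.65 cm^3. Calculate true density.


TD = 4.59 / 1.65 = 2.782 g/cm^3

2.782


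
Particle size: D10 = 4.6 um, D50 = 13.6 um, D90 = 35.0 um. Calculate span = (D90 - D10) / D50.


Span = (35.0 - 4.6) / 13.6 = 30.4 / 13.6 = 2.235

2.235


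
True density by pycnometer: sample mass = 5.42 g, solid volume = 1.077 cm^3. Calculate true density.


TD = 5.42 / 1.077 = 5.032 g/cm^3

5.032


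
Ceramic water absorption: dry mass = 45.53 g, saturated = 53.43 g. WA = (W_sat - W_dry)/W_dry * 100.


WA = (53.43 - 45.53) / 45.53 * 100 = 17.35%

17.35


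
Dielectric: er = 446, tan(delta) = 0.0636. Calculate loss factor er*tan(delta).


Loss = 446 * 0.0636 = 28.366

28.366


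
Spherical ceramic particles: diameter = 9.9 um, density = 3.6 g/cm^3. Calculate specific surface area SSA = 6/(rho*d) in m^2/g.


SSA = 6 / (3.6 * 9.9) = 0.168 m^2/g

0.168


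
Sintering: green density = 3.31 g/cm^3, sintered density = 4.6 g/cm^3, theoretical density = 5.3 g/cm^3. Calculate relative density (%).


Relative = 4.6 / 5.3 * 100 = 86.8%

86.8


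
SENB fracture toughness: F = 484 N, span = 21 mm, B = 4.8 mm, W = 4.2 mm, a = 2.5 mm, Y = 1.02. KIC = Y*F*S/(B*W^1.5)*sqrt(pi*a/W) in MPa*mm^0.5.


KIC = 1.02*484*21/(4.8*4.2^1.5)*sqrt(pi*2.5/4.2) = 343.14

343.14


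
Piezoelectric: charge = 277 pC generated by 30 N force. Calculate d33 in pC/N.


d33 = 277 / 30 = 9.2 pC/N

9.2


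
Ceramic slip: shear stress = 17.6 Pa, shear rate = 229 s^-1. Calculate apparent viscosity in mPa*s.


eta = tau/gamma * 1000 = 17.6/229 * 1000 = 76.9 mPa*s

76.9


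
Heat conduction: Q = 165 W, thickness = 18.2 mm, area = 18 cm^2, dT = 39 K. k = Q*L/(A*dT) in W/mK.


k = 165*18.2/1000/(18/10000*39) = 42.78 W/mK

42.78


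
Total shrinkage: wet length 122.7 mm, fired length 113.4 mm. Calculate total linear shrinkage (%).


TS = (122.7 - 113.4) / 122.7 * 100 = 7.58%

7.58


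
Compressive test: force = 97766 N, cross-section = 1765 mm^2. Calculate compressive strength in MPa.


CS = 97766 / 1765 = 55.4 MPa

55.4


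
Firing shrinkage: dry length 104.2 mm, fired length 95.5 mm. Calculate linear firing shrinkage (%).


FS = (104.2 - 95.5) / 104.2 * 100 = 8.35%

8.35


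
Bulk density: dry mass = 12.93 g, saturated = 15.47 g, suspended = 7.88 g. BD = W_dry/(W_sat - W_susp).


BD = 12.93 / (15.47 - 7.88) = 12.93 / 7.59 = 1.704 g/cm^3

1.704


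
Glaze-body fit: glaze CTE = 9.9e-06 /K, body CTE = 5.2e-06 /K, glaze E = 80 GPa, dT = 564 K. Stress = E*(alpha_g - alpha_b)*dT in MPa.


Stress = 80*1000*(9.9e-06 - 5.2e-06)*564 = 212.1 MPa

212.1


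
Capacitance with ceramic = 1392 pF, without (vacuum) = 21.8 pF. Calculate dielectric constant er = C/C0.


er = 1392 / 21.8 = 63.85

63.85


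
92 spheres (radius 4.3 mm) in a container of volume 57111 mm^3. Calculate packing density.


V_sphere = 4/3*pi*4.3^3 = 333.0381 mm^3
Total V = 92*333.0381 = 30639.5052 mm^3
PD = 30639.5052 / 57111 = 0.536

0.536


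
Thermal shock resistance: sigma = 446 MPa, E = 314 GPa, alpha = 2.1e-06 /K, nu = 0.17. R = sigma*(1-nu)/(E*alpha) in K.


R = 446*(1-0.17)/(314*1000*2.1e-06) = 561 K

561


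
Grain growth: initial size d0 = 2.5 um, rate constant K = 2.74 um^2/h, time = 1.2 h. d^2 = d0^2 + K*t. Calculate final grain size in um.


d^2 = 2.5^2 + 2.74*1.2 = 9.538
d = sqrt(9.538) = 3.09 um

3.09


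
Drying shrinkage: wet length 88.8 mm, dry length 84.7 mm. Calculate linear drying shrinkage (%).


DS = (88.8 - 84.7) / 88.8 * 100 = 4.62%

4.62


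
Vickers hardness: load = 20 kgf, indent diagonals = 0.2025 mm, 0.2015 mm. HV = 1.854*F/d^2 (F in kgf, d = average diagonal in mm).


d_avg = (0.2025+0.2015)/2 = 0.202 mm
HV = 1.854*20/0.202^2 = 909

909


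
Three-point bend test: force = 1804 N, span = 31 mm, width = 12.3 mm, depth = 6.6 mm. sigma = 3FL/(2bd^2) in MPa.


sigma = 3*1804*31/(2*12.3*6.6^2) = 156.6 MPa

156.6


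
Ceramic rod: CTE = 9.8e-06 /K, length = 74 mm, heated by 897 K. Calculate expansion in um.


dL = 9.8e-06 * 74 * 897 * 1000 = 650.504 um

650.504


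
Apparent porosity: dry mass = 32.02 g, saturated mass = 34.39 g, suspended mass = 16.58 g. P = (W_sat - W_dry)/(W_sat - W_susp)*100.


P = (34.39 - 32.02) / (34.39 - 16.58) * 100 = 2.37 / 17.81 * 100 = 13.3%

13.3


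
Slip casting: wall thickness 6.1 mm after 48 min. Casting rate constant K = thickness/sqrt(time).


K = 6.1 / sqrt(48) = 6.1 / 6.9282 = 0.88 mm/min^0.5

0.88


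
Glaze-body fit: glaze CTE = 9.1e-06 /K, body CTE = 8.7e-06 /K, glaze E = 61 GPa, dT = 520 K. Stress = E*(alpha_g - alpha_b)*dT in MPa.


Stress = 61*1000*(9.1e-06 - 8.7e-06)*520 = 12.7 MPa

12.7


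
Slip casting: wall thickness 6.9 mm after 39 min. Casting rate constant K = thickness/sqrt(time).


K = 6.9 / sqrt(39) = 6.9 / 6.245 = 1.105 mm/min^0.5

1.105


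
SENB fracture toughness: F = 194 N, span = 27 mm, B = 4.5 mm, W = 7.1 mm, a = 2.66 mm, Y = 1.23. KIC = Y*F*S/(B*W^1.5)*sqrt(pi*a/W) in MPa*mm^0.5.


KIC = 1.23*194*27/(4.5*7.1^1.5)*sqrt(pi*2.66/7.1) = 82.1

82.1


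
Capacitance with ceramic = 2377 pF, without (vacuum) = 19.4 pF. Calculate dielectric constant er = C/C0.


er = 2377 / 19.4 = 122.53

122.53


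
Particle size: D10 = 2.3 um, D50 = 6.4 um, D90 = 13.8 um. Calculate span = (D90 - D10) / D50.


Span = (13.8 - 2.3) / 6.4 = 11.5 / 6.4 = 1.797

1.797


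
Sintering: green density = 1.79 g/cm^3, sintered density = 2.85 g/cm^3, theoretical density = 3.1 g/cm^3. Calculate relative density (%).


Relative = 2.85 / 3.1 * 100 = 91.9%

91.9


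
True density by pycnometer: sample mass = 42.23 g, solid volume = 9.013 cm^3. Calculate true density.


TD = 42.23 / 9.013 = 4.685 g/cm^3

4.685


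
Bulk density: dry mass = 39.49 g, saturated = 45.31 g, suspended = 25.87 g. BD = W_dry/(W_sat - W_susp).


BD = 39.49 / (45.31 - 25.87) = 39.49 / 19.44 = 2.031 g/cm^3

2.031


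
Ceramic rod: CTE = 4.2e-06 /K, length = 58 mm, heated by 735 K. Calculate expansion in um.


dL = 4.2e-06 * 58 * 735 * 1000 = 179.046 um

179.046


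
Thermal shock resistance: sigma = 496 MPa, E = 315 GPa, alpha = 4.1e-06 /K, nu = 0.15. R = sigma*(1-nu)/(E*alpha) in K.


R = 496*(1-0.15)/(315*1000*4.1e-06) = 326 K

326


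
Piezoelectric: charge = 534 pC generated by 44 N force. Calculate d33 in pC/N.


d33 = 534 / 44 = 12.1 pC/N

12.1


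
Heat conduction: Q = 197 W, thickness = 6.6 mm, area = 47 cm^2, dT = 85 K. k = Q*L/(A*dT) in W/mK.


k = 197*6.6/1000/(47/10000*85) = 3.25 W/mK

3.25


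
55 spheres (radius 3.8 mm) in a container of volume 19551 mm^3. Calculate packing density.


V_sphere = 4/3*pi*3.8^3 = 229.8473 mm^3
Total V = 55*229.8473 = 12641.6015 mm^3
PD = 12641.6015 / 19551 = 0.647

0.647


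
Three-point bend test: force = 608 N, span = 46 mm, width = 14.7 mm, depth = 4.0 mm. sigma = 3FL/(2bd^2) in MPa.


sigma = 3*608*46/(2*14.7*4.0^2) = 178.4 MPa

178.4


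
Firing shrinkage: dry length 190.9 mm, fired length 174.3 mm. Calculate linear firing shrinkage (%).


FS = (190.9 - 174.3) / 190.9 * 100 = 8.7%

8.7


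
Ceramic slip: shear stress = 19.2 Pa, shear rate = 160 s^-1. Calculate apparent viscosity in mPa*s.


eta = tau/gamma * 1000 = 19.2/160 * 1000 = 120.0 mPa*s

120.0


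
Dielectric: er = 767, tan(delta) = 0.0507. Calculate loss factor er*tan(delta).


Loss = 767 * 0.0507 = 38.887

38.887


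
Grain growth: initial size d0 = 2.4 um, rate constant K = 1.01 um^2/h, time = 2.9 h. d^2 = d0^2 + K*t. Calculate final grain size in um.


d^2 = 2.4^2 + 1.01*2.9 = 8.689
d = sqrt(8.689) = 2.95 um

2.95


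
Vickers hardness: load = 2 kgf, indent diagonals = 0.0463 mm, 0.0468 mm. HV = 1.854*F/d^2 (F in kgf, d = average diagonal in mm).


d_avg = (0.0463+0.0468)/2 = 0.04655 mm
HV = 1.854*2/0.04655^2 = 1711

1711


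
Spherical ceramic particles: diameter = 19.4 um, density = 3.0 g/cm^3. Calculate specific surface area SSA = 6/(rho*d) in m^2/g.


SSA = 6 / (3.0 * 19.4) = 0.103 m^2/g

0.103


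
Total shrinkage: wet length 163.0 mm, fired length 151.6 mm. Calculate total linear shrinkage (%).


TS = (163.0 - 151.6) / 163.0 * 100 = 6.99%

6.99


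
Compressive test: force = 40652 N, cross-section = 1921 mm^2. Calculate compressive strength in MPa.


CS = 40652 / 1921 = 21.2 MPa

21.2


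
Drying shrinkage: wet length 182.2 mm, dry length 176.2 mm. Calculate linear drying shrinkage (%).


DS = (182.2 - 176.2) / 182.2 * 100 = 3.29%

3.29


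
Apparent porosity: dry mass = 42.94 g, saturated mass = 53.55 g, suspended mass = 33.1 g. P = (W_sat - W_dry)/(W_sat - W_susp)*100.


P = (53.55 - 42.94) / (53.55 - 33.1) * 100 = 10.61 / 20.45 * 100 = 51.9%

51.9


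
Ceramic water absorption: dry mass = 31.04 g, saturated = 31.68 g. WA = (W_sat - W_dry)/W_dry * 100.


WA = (31.68 - 31.04) / 31.04 * 100 = 2.06%

2.06


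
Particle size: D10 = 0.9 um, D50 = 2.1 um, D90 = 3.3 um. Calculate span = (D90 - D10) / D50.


Span = (3.3 - 0.9) / 2.1 = 2.4 / 2.1 = 1.143

1.143


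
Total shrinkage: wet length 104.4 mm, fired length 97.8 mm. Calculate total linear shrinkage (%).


TS = (104.4 - 97.8) / 104.4 * 100 = 6.32%

6.32


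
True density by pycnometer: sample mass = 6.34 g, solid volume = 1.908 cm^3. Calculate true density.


TD = 6.34 / 1.908 = 3.323 g/cm^3

3.323


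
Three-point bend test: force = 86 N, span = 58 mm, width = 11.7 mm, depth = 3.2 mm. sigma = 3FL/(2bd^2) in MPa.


sigma = 3*86*58/(2*11.7*3.2^2) = 62.4 MPa

62.4


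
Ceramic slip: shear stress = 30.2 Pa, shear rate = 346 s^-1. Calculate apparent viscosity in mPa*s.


eta = tau/gamma * 1000 = 30.2/346 * 1000 = 87.3 mPa*s

87.3


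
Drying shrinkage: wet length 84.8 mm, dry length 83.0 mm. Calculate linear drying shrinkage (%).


DS = (84.8 - 83.0) / 84.8 * 100 = 2.12%

2.12


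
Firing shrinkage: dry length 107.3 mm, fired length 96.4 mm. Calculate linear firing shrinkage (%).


FS = (107.3 - 96.4) / 107.3 * 100 = 10.16%

10.16


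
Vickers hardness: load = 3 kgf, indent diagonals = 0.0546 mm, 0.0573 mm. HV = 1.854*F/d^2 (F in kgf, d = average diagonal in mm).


d_avg = (0.0546+0.0573)/2 = 0.05595 mm
HV = 1.854*3/0.05595^2 = 1777

1777


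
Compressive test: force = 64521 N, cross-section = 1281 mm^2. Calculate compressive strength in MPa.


CS = 64521 / 1281 = 50.4 MPa

50.4


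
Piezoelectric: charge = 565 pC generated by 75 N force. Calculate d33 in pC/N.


d33 = 565 / 75 = 7.5 pC/N

7.5


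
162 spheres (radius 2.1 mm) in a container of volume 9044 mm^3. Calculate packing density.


V_sphere = 4/3*pi*2.1^3 = 38.7924 mm^3
Total V = 162*38.7924 = 6284.3688 mm^3
PD = 6284.3688 / 9044 = 0.695

0.695


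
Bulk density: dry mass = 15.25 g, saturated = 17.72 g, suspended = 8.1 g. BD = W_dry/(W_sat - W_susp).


BD = 15.25 / (17.72 - 8.1) = 15.25 / 9.62 = 1.585 g/cm^3

1.585


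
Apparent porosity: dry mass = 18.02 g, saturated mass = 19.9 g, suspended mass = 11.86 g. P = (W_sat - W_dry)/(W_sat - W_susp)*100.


P = (19.9 - 18.02) / (19.9 - 11.86) * 100 = 1.88 / 8.04 * 100 = 23.4%

23.4


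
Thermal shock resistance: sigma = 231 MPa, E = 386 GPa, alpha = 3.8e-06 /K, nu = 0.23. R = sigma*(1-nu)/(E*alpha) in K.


R = 231*(1-0.23)/(386*1000*3.8e-06) = 121 K

121


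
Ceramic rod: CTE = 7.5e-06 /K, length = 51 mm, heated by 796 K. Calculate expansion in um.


dL = 7.5e-06 * 51 * 796 * 1000 = 304.47 um

304.47


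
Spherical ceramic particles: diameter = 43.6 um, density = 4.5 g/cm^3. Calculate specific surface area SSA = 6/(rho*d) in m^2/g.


SSA = 6 / (4.5 * 43.6) = 0.031 m^2/g

0.031


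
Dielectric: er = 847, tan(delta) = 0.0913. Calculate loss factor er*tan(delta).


Loss = 847 * 0.0913 = 77.331

77.331


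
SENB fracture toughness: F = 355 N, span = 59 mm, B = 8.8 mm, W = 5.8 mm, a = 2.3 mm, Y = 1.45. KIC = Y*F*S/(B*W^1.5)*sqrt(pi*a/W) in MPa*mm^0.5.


KIC = 1.45*355*59/(8.8*5.8^1.5)*sqrt(pi*2.3/5.8) = 275.77

275.77


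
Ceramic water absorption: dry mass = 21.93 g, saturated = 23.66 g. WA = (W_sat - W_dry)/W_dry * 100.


WA = (23.66 - 21.93) / 21.93 * 100 = 7.89%

7.89


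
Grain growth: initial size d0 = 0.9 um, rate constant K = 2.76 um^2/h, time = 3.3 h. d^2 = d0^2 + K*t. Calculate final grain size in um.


d^2 = 0.9^2 + 2.76*3.3 = 9.918
d = sqrt(9.918) = 3.15 um

3.15


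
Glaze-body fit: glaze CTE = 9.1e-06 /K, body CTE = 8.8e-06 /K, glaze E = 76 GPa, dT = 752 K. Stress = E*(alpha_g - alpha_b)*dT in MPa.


Stress = 76*1000*(9.1e-06 - 8.8e-06)*752 = 17.1 MPa

17.1


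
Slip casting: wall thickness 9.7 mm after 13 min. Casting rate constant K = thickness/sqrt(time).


K = 9.7 / sqrt(13) = 9.7 / 3.6056 = 2.69 mm/min^0.5

2.69


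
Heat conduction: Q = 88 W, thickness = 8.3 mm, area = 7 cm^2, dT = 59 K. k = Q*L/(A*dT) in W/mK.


k = 88*8.3/1000/(7/10000*59) = 17.69 W/mK

17.69


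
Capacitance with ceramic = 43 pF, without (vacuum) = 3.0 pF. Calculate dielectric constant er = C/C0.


er = 43 / 3.0 = 14.33

14.33


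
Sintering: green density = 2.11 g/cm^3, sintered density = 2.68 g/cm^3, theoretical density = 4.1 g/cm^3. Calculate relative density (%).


Relative = 2.68 / 4.1 * 100 = 65.4%

65.4


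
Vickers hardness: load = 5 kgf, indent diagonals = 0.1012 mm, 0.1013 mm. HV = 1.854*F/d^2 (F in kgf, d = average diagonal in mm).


d_avg = (0.1012+0.1013)/2 = 0.10125 mm
HV = 1.854*5/0.10125^2 = 904

904


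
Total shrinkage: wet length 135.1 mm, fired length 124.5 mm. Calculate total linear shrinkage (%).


TS = (135.1 - 124.5) / 135.1 * 100 = 7.85%

7.85


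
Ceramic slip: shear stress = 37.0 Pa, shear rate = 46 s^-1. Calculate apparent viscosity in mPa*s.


eta = tau/gamma * 1000 = 37.0/46 * 1000 = 804.3 mPa*s

804.3


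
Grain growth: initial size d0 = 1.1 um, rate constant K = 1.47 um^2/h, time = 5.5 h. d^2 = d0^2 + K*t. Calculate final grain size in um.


d^2 = 1.1^2 + 1.47*5.5 = 9.295
d = sqrt(9.295) = 3.05 um

3.05


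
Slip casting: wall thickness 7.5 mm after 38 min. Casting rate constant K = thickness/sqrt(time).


K = 7.5 / sqrt(38) = 7.5 / 6.1644 = 1.217 mm/min^0.5

1.217


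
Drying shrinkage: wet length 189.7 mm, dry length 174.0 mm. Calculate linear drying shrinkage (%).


DS = (189.7 - 174.0) / 189.7 * 100 = 8.28%

8.28


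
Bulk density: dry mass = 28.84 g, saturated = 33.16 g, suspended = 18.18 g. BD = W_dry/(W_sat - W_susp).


BD = 28.84 / (33.16 - 18.18) = 28.84 / 14.98 = 1.925 g/cm^3

1.925


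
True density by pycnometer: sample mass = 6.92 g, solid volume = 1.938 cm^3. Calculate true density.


TD = 6.92 / 1.938 = 3.571 g/cm^3

3.571


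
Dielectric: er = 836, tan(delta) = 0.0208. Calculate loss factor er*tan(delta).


Loss = 836 * 0.0208 = 17.389

17.389


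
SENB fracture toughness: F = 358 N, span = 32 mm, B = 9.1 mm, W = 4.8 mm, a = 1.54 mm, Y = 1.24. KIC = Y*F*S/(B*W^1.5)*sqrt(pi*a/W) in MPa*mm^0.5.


KIC = 1.24*358*32/(9.1*4.8^1.5)*sqrt(pi*1.54/4.8) = 149.03

149.03


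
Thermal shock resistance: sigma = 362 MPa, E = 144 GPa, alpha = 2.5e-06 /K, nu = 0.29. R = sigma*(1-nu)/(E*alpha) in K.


R = 362*(1-0.29)/(144*1000*2.5e-06) = 714 K

714


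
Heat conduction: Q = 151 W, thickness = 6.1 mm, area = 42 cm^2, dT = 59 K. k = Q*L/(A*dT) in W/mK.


k = 151*6.1/1000/(42/10000*59) = 3.72 W/mK

3.72


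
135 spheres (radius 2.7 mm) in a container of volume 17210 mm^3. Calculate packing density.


V_sphere = 4/3*pi*2.7^3 = 82.448 mm^3
Total V = 135*82.448 = 11130.48 mm^3
PD = 11130.48 / 17210 = 0.647

0.647


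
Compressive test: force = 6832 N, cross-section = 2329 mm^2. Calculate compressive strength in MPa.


CS = 6832 / 2329 = 2.9 MPa

2.9


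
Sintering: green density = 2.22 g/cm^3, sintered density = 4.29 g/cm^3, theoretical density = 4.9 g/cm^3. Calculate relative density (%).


Relative = 4.29 / 4.9 * 100 = 87.6%

87.6


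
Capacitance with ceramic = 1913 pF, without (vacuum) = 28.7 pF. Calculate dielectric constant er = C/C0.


er = 1913 / 28.7 = 66.66

66.66


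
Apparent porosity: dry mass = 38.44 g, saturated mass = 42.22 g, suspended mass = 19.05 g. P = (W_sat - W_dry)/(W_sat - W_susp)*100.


P = (42.22 - 38.44) / (42.22 - 19.05) * 100 = 3.78 / 23.17 * 100 = 16.3%

16.3


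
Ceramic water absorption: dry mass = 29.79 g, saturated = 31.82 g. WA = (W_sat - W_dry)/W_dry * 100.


WA = (31.82 - 29.79) / 29.79 * 100 = 6.81%

6.81


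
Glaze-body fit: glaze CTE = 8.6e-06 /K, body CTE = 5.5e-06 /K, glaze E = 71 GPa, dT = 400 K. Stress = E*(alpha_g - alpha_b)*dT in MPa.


Stress = 71*1000*(8.6e-06 - 5.5e-06)*400 = 88.0 MPa

88.0


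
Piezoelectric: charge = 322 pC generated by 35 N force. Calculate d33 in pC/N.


d33 = 322 / 35 = 9.2 pC/N

9.2
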